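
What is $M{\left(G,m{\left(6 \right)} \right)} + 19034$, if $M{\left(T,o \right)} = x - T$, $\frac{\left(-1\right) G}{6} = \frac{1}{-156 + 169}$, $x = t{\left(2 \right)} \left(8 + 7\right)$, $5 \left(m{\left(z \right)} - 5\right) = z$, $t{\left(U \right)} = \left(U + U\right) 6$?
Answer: $\frac{252128}{13} \approx 19394.0$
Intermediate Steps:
$t{\left(U \right)} = 12 U$ ($t{\left(U \right)} = 2 U 6 = 12 U$)
$m{\left(z \right)} = 5 + \frac{z}{5}$
$x = 360$ ($x = 12 \cdot 2 \left(8 + 7\right) = 24 \cdot 15 = 360$)
$G = - \frac{6}{13}$ ($G = - \frac{6}{-156 + 169} = - \frac{6}{13} \approx -0.46154$)
$M{\left(T,o \right)} = 360 - T$
$M{\left(G,m{\left(6 \right)} \right)} + 19034 = \left(360 - - \frac{6}{13}\right) + 19034 = \left(360 + \frac{6}{13}\right) + 19034 = \frac{4686}{13} + 19034 = \frac{252128}{13}$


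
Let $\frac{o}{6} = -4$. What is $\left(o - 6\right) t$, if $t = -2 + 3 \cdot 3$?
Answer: $-210$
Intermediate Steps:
$o = -24$ ($o = 6 \left(-4\right) = -24$)
$t = 7$ ($t = -2 + 9 = 7$)
$\left(o - 6\right) t = \left(-24 - 6\right) 7 = \left(-30\right) 7 = -210$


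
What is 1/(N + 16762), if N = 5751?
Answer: 1/22513 ≈ 4.4419e-5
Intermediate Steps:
1/(N + 16762) = 1/(5751 + 16762) = 1/22513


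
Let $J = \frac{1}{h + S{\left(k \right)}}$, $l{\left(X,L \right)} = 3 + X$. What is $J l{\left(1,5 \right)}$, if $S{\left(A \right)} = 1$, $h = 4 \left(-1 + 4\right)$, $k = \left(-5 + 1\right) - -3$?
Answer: $\frac{4}{13} \approx 0.30769$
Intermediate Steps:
$k = -1$ ($k = -4 + 3 = -1$)
$h = 12$ ($h = 4 \cdot 3 = 12$)
$J = \frac{1}{13}$ ($J = \frac{1}{12 + 1} = \frac{1}{13} \approx 0.076923$)
$J l{\left(1,5 \right)} = \frac{3 + 1}{13} = \frac{1}{13} \cdot 4 = \frac{4}{13}$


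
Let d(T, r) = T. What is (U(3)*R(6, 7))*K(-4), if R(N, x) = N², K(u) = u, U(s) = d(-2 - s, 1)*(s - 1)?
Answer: 1440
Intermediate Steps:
U(s) = (-1 + s)*(-2 - s) (U(s) = (-2 - s)*(s - 1) = (-2 - s)*(-1 + s) = (-1 + s)*(-2 - s))
(U(3)*R(6, 7))*K(-4) = ((2 - 1*3 - 1*3²)*6²)*(-4) = ((2 - 3 - 1*9)*36)*(-4) = ((2 - 3 - 9)*36)*(-4) = -10*36*(-4) = -360*(-4) = 1440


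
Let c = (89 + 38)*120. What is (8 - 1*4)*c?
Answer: 60960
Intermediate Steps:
c = 15240 (c = 127*120 = 15240)
(8 - 1*4)*c = (8 - 1*4)*15240 = (8 - 4)*15240 = 4*15240 = 60960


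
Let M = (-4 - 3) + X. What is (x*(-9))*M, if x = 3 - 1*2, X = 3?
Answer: 36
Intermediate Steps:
x = 1 (x = 3 - 2 = 1)
M = -4 (M = (-4 - 3) + 3 = -7 + 3 = -4)
(x*(-9))*M = (1*(-9))*(-4) = -9*(-4) = 36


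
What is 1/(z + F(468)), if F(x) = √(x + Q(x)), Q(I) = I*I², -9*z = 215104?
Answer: -483984/9491732779 - 1215*√113893/18983465558 ≈ -7.2590e-5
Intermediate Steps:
z = -215104/9 (z = -⅑*215104 = -215104/9 ≈ -23900.)
Q(I) = I³
F(x) = √(x + x³)
1/(z + F(468)) = 1/(-215104/9 + √(468 + 468³)) = 1/(-215104/9 + √(468 + 102503232)) = 1/(-215104/9 + √102503700) = 1/(-215104/9 + 30*√113893)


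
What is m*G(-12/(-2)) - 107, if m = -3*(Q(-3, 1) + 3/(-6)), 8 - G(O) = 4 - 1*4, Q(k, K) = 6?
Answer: -239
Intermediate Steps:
G(O) = 8 (G(O) = 8 - (4 - 1*4) = 8 - (4 - 4) = 8 - 1*0 = 8 + 0 = 8)
m = -33/2 (m = -3*(6 + 3/(-6)) = -3*(6 + 3*(-⅙)) = -3*(6 - ½) = -3*11/2 = -33/2 ≈ -16.500)
m*G(-12/(-2)) - 107 = -33/2*8 - 107 = -132 - 107 = -239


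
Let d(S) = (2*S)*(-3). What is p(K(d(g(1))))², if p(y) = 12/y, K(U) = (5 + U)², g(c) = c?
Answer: 144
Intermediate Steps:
d(S) = -6*S
p(K(d(g(1))))² = (12/((5 - 6*1)²))² = (12/((5 - 6)²))² = (12/((-1)²))² = (12/1)² = (12*1)² = 12² = 144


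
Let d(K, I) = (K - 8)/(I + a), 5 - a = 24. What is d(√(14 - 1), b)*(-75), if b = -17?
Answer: -50/3 + 25*√13/12 ≈ -9.1551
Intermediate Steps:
a = -19 (a = 5 - 1*24 = 5 - 24 = -19)
d(K, I) = (-8 + K)/(-19 + I) (d(K, I) = (K - 8)/(I - 19) = (-8 + K)/(-19 + I))
d(√(14 - 1), b)*(-75) = ((-8 + √(14 - 1))/(-19 - 17))*(-75) = ((-8 + √13)/(-36))*(-75) = -(-8 + √13)/36*(-75) = (2/9 - √13/36)*(-75) = -50/3 + 25*√13/12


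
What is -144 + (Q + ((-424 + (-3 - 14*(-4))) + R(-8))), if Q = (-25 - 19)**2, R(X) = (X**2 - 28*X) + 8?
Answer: 1717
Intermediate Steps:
R(X) = 8 + X**2 - 28*X
Q = 1936 (Q = (-44)**2 = 1936)
-144 + (Q + ((-424 + (-3 - 14*(-4))) + R(-8))) = -144 + (1936 + ((-424 + (-3 - 14*(-4))) + (8 + (-8)**2 - 28*(-8)))) = -144 + (1936 + ((-424 + (-3 + 56)) + (8 + 64 + 224))) = -144 + (1936 + ((-424 + 53) + 296)) = -144 + (1936 + (-371 + 296)) = -144 + (1936 - 75) = -144 + 1861 = 1717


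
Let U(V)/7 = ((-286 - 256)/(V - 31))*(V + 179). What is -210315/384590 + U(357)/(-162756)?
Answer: -259422327577/510143789826 ≈ -0.50853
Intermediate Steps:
U(V) = -3794*(179 + V)/(-31 + V) (U(V) = 7*(((-286 - 256)/(V - 31))*(V + 179)) = 7*((-542/(-31 + V))*(179 + V)) = 7*(-542*(179 + V)/(-31 + V)) = -3794*(179 + V)/(-31 + V))
-210315/384590 + U(357)/(-162756) = -210315/384590 + (3794*(-179 - 1*357)/(-31 + 357))/(-162756) = -210315*1/384590 + (3794*(-179 - 357)/326)*(-1/162756) = -42063/76918 + (3794*(1/326)*(-536))*(-1/162756) = -42063/76918 - 1016792/163*(-1/162756) = -42063/76918 + 254198/6632307 = -259422327577/510143789826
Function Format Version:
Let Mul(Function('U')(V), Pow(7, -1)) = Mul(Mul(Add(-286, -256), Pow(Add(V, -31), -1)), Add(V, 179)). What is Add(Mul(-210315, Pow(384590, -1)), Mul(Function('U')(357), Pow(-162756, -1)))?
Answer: Rational(-259422327577, 510143789826) ≈ -0.50853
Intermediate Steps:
Function('U')(V) = Mul(-3794, Pow(Add(-31, V), -1), Add(179, V)) (Function('U')(V) = Mul(7, Mul(Mul(Add(-286, -256), Pow(Add(V, -31), -1)), Add(V, 179))) = Mul(7, Mul(Mul(-542, Pow(Add(-31, V), -1)), Add(179, V))) = Mul(7, Mul(-542, Pow(Add(-31, V), -1), Add(179, V))) = Mul(-3794, Pow(Add(-31, V), -1), Add(179, V)))
Add(Mul(-210315, Pow(384590, -1)), Mul(Function('U')(357), Pow(-162756, -1))) = Add(Mul(-210315, Pow(384590, -1)), Mul(Mul(3794, Pow(Add(-31, 357), -1), Add(-179, Mul(-1, 357))), Pow(-162756, -1))) = Add(Mul(-210315, Rational(1, 384590)), Mul(Mul(3794, Pow(326, -1), Add(-179, -357)), Rational(-1, 162756))) = Add(Rational(-42063, 76918), Mul(Mul(3794, Rational(1, 326), -536), Rational(-1, 162756))) = Add(Rational(-42063, 76918), Mul(Rational(-1016792, 163), Rational(-1, 162756))) = Add(Rational(-42063, 76918), Rational(254198, 6632307)) = Rational(-259422327577, 510143789826)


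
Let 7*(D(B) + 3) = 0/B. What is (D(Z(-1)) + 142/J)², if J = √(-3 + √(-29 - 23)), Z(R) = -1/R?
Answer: (3 - 142/√(-3 + 2*I*√13))² ≈ -1151.8 - 2130.1*I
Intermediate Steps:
D(B) = -3 (D(B) = -3 + (0/B)/7 = -3 + (⅐)*0 = -3 + 0 = -3)
J = √(-3 + 2*I*√13) (J = √(-3 + √(-52)) = √(-3 + 2*I*√13) ≈ 1.5508 + 2.3249*I)
(D(Z(-1)) + 142/J)² = (-3 + 142/(√(-3 + 2*I*√13)))² = (-3 + 142/√(-3 + 2*I*√13))²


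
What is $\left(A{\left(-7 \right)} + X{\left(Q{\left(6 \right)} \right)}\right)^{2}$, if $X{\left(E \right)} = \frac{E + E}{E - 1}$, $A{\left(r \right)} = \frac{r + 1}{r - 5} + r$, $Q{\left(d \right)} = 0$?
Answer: $\frac{169}{4} \approx 42.25$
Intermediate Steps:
$A{\left(r \right)} = r + \frac{1 + r}{-5 + r}$ ($A{\left(r \right)} = \frac{1 + r}{-5 + r} + r = r + \frac{1 + r}{-5 + r}$)
$X{\left(E \right)} = \frac{2 E}{-1 + E}$
$\left(A{\left(-7 \right)} + X{\left(Q{\left(6 \right)} \right)}\right)^{2} = \left(\frac{1 + \left(-7\right)^{2} - -28}{-5 - 7} + 2 \cdot 0 \frac{1}{-1 + 0}\right)^{2} = \left(\frac{1 + 49 + 28}{-12} + 2 \cdot 0 \frac{1}{-1}\right)^{2} = \left(\left(- \frac{1}{12}\right) 78 + 2 \cdot 0 \left(-1\right)\right)^{2} = \left(- \frac{13}{2} + 0\right)^{2} = \left(- \frac{13}{2}\right)^{2} = \frac{169}{4}$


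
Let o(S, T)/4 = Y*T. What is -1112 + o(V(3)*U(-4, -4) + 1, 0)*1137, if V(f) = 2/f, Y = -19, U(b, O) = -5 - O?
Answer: -1112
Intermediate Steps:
o(S, T) = -76*T (o(S, T) = 4*(-19*T) = -76*T)
-1112 + o(V(3)*U(-4, -4) + 1, 0)*1137 = -1112 - 76*0*1137 = -1112 + 0*1137 = -1112 + 0 = -1112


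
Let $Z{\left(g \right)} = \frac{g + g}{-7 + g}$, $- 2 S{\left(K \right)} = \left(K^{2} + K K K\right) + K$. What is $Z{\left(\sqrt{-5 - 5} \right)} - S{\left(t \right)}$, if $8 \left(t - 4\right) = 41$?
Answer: $\frac{25763419}{60416} - \frac{14 i \sqrt{10}}{59} \approx 426.43 - 0.75037 i$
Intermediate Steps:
$t = \frac{73}{8}$ ($t = 4 + \frac{1}{8} \cdot 41 = 4 + \frac{41}{8} = \frac{73}{8} \approx 9.125$)
$S{\left(K \right)} = - \frac{K}{2} - \frac{K^{2}}{2} - \frac{K^{3}}{2}$ ($S{\left(K \right)} = - \frac{\left(K^{2} + K K K\right) + K}{2} = - \frac{\left(K^{2} + K^{2} K\right) + K}{2} = - \frac{\left(K^{2} + K^{3}\right) + K}{2} = - \frac{K + K^{2} + K^{3}}{2} = - \frac{K}{2} - \frac{K^{2}}{2} - \frac{K^{3}}{2}$)
$Z{\left(g \right)} = \frac{2 g}{-7 + g}$
$Z{\left(\sqrt{-5 - 5} \right)} - S{\left(t \right)} = \frac{2 \sqrt{-5 - 5}}{-7 + \sqrt{-5 - 5}} - \left(- \frac{1}{2}\right) \frac{73}{8} \left(1 + \frac{73}{8} + \left(\frac{73}{8}\right)^{2}\right) = \frac{2 \sqrt{-10}}{-7 + \sqrt{-10}} - \left(- \frac{1}{2}\right) \frac{73}{8} \left(1 + \frac{73}{8} + \frac{5329}{64}\right) = \frac{2 i \sqrt{10}}{-7 + i \sqrt{10}} - \left(- \frac{1}{2}\right) \frac{73}{8} \cdot \frac{5977}{64} = \frac{2 i \sqrt{10}}{-7 + i \sqrt{10}} - - \frac{436321}{1024} = \frac{2 i \sqrt{10}}{-7 + i \sqrt{10}} + \frac{436321}{1024} = \frac{436321}{1024} + \frac{2 i \sqrt{10}}{-7 + i \sqrt{10}}$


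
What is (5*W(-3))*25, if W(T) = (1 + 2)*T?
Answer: -1125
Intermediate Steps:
W(T) = 3*T
(5*W(-3))*25 = (5*(3*(-3)))*25 = (5*(-9))*25 = -45*25 = -1125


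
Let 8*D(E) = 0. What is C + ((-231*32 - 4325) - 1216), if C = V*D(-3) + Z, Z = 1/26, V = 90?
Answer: -336257/26 ≈ -12933.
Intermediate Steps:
D(E) = 0 (D(E) = (⅛)*0 = 0)
Z = 1/26 ≈ 0.038462
C = 1/26 (C = 90*0 + 1/26 = 0 + 1/26 = 1/26 ≈ 0.038462)
C + ((-231*32 - 4325) - 1216) = 1/26 + ((-231*32 - 4325) - 1216) = 1/26 + ((-7392 - 4325) - 1216) = 1/26 + (-11717 - 1216) = 1/26 - 12933 = -336257/26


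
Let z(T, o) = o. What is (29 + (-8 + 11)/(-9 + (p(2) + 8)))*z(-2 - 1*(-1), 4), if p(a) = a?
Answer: 128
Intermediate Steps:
(29 + (-8 + 11)/(-9 + (p(2) + 8)))*z(-2 - 1*(-1), 4) = (29 + (-8 + 11)/(-9 + (2 + 8)))*4 = (29 + 3/(-9 + 10))*4 = (29 + 3/1)*4 = (29 + 3*1)*4 = (29 + 3)*4 = 32*4 = 128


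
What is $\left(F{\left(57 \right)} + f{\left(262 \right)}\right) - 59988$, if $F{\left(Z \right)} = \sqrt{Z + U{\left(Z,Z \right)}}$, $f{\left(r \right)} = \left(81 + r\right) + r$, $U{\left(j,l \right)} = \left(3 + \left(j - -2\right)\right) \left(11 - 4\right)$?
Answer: $-59383 + \sqrt{491} \approx -59361.0$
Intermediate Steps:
$U{\left(j,l \right)} = 35 + 7 j$ ($U{\left(j,l \right)} = \left(3 + \left(j + 2\right)\right) 7 = \left(3 + \left(2 + j\right)\right) 7 = \left(5 + j\right) 7 = 35 + 7 j$)
$f{\left(r \right)} = 81 + 2 r$
$F{\left(Z \right)} = \sqrt{35 + 8 Z}$ ($F{\left(Z \right)} = \sqrt{Z + \left(35 + 7 Z\right)} = \sqrt{35 + 8 Z}$)
$\left(F{\left(57 \right)} + f{\left(262 \right)}\right) - 59988 = \left(\sqrt{35 + 8 \cdot 57} + \left(81 + 2 \cdot 262\right)\right) - 59988 = \left(\sqrt{35 + 456} + \left(81 + 524\right)\right) - 59988 = \left(\sqrt{491} + 605\right) - 59988 = \left(605 + \sqrt{491}\right) - 59988 = -59383 + \sqrt{491}$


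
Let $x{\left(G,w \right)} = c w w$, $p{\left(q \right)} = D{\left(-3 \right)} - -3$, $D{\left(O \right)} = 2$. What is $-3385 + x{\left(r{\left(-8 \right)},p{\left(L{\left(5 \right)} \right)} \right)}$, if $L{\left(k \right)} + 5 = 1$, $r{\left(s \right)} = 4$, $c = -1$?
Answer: $-3410$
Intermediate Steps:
$L{\left(k \right)} = -4$ ($L{\left(k \right)} = -5 + 1 = -4$)
$p{\left(q \right)} = 5$ ($p{\left(q \right)} = 2 - -3 = 2 + 3 = 5$)
$x{\left(G,w \right)} = - w^{2}$ ($x{\left(G,w \right)} = - w w = - w^{2}$)
$-3385 + x{\left(r{\left(-8 \right)},p{\left(L{\left(5 \right)} \right)} \right)} = -3385 - 5^{2} = -3385 - 25 = -3410$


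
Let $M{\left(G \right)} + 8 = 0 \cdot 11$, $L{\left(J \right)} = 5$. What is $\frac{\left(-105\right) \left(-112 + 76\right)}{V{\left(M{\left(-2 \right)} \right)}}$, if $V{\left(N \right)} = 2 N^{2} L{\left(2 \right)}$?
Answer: $\frac{189}{32} \approx 5.9063$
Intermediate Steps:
$M{\left(G \right)} = -8$ ($M{\left(G \right)} = -8 + 0 \cdot 11 = -8 + 0 = -8$)
$V{\left(N \right)} = 10 N^{2}$ ($V{\left(N \right)} = 2 N^{2} \cdot 5 = 10 N^{2}$)
$\frac{\left(-105\right) \left(-112 + 76\right)}{V{\left(M{\left(-2 \right)} \right)}} = \frac{\left(-105\right) \left(-112 + 76\right)}{10 \left(-8\right)^{2}} = \frac{\left(-105\right) \left(-36\right)}{10 \cdot 64} = \frac{3780}{640} = 3780 \cdot \frac{1}{640} = \frac{189}{32}$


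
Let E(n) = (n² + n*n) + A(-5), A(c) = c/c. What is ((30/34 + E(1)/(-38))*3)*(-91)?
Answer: -141687/646 ≈ -219.33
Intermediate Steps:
A(c) = 1
E(n) = 1 + 2*n² (E(n) = (n² + n*n) + 1 = (n² + n²) + 1 = 2*n² + 1 = 1 + 2*n²)
((30/34 + E(1)/(-38))*3)*(-91) = ((30/34 + (1 + 2*1²)/(-38))*3)*(-91) = ((30*(1/34) + (1 + 2*1)*(-1/38))*3)*(-91) = ((15/17 + (1 + 2)*(-1/38))*3)*(-91) = ((15/17 + 3*(-1/38))*3)*(-91) = ((15/17 - 3/38)*3)*(-91) = ((519/646)*3)*(-91) = (1557/646)*(-91) = -141687/646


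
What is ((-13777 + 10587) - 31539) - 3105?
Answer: -37834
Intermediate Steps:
((-13777 + 10587) - 31539) - 3105 = (-3190 - 31539) - 3105 = -34729 - 3105 = -37834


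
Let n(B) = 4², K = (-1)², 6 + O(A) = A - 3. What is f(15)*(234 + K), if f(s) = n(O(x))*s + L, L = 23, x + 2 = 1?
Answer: 61805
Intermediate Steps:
x = -1 (x = -2 + 1 = -1)
O(A) = -9 + A (O(A) = -6 + (A - 3) = -6 + (-3 + A) = -9 + A)
K = 1
n(B) = 16
f(s) = 23 + 16*s (f(s) = 16*s + 23 = 23 + 16*s)
f(15)*(234 + K) = (23 + 16*15)*(234 + 1) = (23 + 240)*235 = 263*235 = 61805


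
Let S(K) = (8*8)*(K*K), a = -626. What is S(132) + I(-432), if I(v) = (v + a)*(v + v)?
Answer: 2029248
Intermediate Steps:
S(K) = 64*K**2
I(v) = 2*v*(-626 + v) (I(v) = (v - 626)*(v + v) = (-626 + v)*(2*v) = 2*v*(-626 + v))
S(132) + I(-432) = 64*132**2 + 2*(-432)*(-626 - 432) = 64*17424 + 2*(-432)*(-1058) = 1115136 + 914112 = 2029248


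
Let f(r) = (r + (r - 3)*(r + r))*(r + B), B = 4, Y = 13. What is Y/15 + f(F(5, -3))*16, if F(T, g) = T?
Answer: 54013/15 ≈ 3600.9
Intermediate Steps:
f(r) = (4 + r)*(r + 2*r*(-3 + r)) (f(r) = (r + (r - 3)*(r + r))*(r + 4) = (r + (-3 + r)*(2*r))*(4 + r) = (r + 2*r*(-3 + r))*(4 + r) = (4 + r)*(r + 2*r*(-3 + r)))
Y/15 + f(F(5, -3))*16 = 13/15 + (5*(-20 + 2*5**2 + 3*5))*16 = 13*(1/15) + (5*(-20 + 2*25 + 15))*16 = 13/15 + (5*(-20 + 50 + 15))*16 = 13/15 + (5*45)*16 = 13/15 + 225*16 = 13/15 + 3600 = 54013/15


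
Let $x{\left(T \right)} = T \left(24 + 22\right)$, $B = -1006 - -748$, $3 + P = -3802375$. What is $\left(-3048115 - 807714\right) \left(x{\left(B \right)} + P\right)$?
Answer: $14707080339934$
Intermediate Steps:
$P = -3802378$ ($P = -3 - 3802375 = -3802378$)
$B = -258$ ($B = -1006 + 748 = -258$)
$x{\left(T \right)} = 46 T$ ($x{\left(T \right)} = T 46 = 46 T$)
$\left(-3048115 - 807714\right) \left(x{\left(B \right)} + P\right) = \left(-3048115 - 807714\right) \left(46 \left(-258\right) - 3802378\right) = - 3855829 \left(-11868 - 3802378\right) = \left(-3855829\right) \left(-3814246\right) = 14707080339934$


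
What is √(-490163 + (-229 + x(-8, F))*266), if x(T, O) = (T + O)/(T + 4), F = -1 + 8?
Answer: I*√2204042/2 ≈ 742.3*I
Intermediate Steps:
F = 7
x(T, O) = (O + T)/(4 + T)
√(-490163 + (-229 + x(-8, F))*266) = √(-490163 + (-229 + (7 - 8)/(4 - 8))*266) = √(-490163 + (-229 - 1/(-4))*266) = √(-490163 + (-229 - ¼*(-1))*266) = √(-490163 + (-229 + ¼)*266) = √(-490163 - 915/4*266) = √(-490163 - 121695/2) = √(-1102021/2) = I*√2204042/2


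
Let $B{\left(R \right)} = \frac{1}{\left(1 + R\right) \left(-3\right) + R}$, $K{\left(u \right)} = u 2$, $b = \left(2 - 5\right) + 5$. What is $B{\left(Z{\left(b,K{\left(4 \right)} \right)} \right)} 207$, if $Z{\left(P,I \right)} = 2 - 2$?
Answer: $-69$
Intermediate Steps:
$b = 2$ ($b = -3 + 5 = 2$)
$K{\left(u \right)} = 2 u$
$Z{\left(P,I \right)} = 0$ ($Z{\left(P,I \right)} = 2 - 2 = 0$)
$B{\left(R \right)} = \frac{1}{-3 - 2 R}$ ($B{\left(R \right)} = \frac{1}{\left(-3 - 3 R\right) + R} = \frac{1}{-3 - 2 R}$)
$B{\left(Z{\left(b,K{\left(4 \right)} \right)} \right)} 207 = - \frac{1}{3 + 2 \cdot 0} \cdot 207 = - \frac{1}{3 + 0} \cdot 207 = - \frac{1}{3} \cdot 207 = \left(-1\right) \frac{1}{3} \cdot 207 = \left(- \frac{1}{3}\right) 207 = -69$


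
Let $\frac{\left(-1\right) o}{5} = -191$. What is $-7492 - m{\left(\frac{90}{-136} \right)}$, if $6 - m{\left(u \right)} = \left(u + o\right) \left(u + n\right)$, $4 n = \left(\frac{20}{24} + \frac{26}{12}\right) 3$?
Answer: $- \frac{6915523}{1156} \approx -5982.3$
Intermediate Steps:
$n = \frac{9}{4}$ ($n = \frac{\left(\frac{20}{24} + \frac{26}{12}\right) 3}{4} = \frac{\left(20 \cdot \frac{1}{24} + 26 \cdot \frac{1}{12}\right) 3}{4} = \frac{\left(\frac{5}{6} + \frac{13}{6}\right) 3}{4} = \frac{3 \cdot 3}{4} = \frac{1}{4} \cdot 9 = \frac{9}{4} \approx 2.25$)
$o = 955$ ($o = \left(-5\right) \left(-191\right) = 955$)
$m{\left(u \right)} = 6 - \left(955 + u\right) \left(\frac{9}{4} + u\right)$ ($m{\left(u \right)} = 6 - \left(u + 955\right) \left(u + \frac{9}{4}\right) = 6 - \left(955 + u\right) \left(\frac{9}{4} + u\right)$)
$-7492 - m{\left(\frac{90}{-136} \right)} = -7492 - \left(- \frac{8571}{4} - \left(\frac{90}{-136}\right)^{2} - \frac{3829 \frac{90}{-136}}{4}\right) = -7492 - \left(- \frac{8571}{4} - \left(90 \left(- \frac{1}{136}\right)\right)^{2} - \frac{3829 \cdot 90 \left(- \frac{1}{136}\right)}{4}\right) = -7492 - \left(- \frac{8571}{4} - \left(- \frac{45}{68}\right)^{2} - - \frac{172305}{272}\right) = -7492 - \left(- \frac{8571}{4} - \frac{2025}{4624} + \frac{172305}{272}\right) = -7492 - - \frac{1745229}{1156} = -7492 + \frac{1745229}{1156} = - \frac{6915523}{1156}$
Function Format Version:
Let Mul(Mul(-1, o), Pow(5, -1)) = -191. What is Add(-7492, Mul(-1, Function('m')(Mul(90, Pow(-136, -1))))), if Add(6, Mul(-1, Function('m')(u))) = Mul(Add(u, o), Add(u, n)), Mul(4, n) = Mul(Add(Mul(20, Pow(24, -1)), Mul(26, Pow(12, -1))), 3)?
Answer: Rational(-6915523, 1156) ≈ -5982.3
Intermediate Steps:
n = Rational(9, 4) (n = Mul(Rational(1, 4), Mul(Add(Mul(20, Pow(24, -1)), Mul(26, Pow(12, -1))), 3)) = Mul(Rational(1, 4), Mul(Add(Mul(20, Rational(1, 24)), Mul(26, Rational(1, 12))), 3)) = Mul(Rational(1, 4), Mul(Add(Rational(5, 6), Rational(13, 6)), 3)) = Mul(Rational(1, 4), Mul(3, 3)) = Mul(Rational(1, 4), 9) = Rational(9, 4) ≈ 2.2500)
o = 955 (o = Mul(-5, -191) = 955)
Function('m')(u) = Add(6, Mul(-1, Add(955, u), Add(Rational(9, 4), u))) (Function('m')(u) = Add(6, Mul(-1, Mul(Add(u, 955), Add(u, Rational(9, 4))))) = Add(6, Mul(-1, Mul(Add(955, u), Add(Rational(9, 4), u)))) = Add(6, Mul(-1, Add(955, u), Add(Rational(9, 4), u))))
Add(-7492, Mul(-1, Function('m')(Mul(90, Pow(-136, -1))))) = Add(-7492, Mul(-1, Add(Rational(-8571, 4), Mul(-1, Pow(Mul(90, Pow(-136, -1)), 2)), Mul(Rational(-3829, 4), Mul(90, Pow(-136, -1)))))) = Add(-7492, Mul(-1, Add(Rational(-8571, 4), Mul(-1, Pow(Mul(90, Rational(-1, 136)), 2)), Mul(Rational(-3829, 4), Mul(90, Rational(-1, 136)))))) = Add(-7492, Mul(-1, Add(Rational(-8571, 4), Mul(-1, Pow(Rational(-45, 68), 2)), Mul(Rational(-3829, 4), Rational(-45, 68))))) = Add(-7492, Mul(-1, Add(Rational(-8571, 4), Mul(-1, Rational(2025, 4624)), Rational(172305, 272)))) = Add(-7492, Mul(-1, Add(Rational(-8571, 4), Rational(-2025, 4624), Rational(172305, 272)))) = Add(-7492, Mul(-1, Rational(-1745229, 1156))) = Add(-7492, Rational(1745229, 1156)) = Rational(-6915523, 1156)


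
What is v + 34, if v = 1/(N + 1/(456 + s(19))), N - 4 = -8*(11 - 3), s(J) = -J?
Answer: 891009/26219 ≈ 33.983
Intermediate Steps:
N = -60 (N = 4 - 8*(11 - 3) = 4 - 8*8 = 4 - 64 = -60)
v = -437/26219 (v = 1/(-60 + 1/(456 - 1*19)) = 1/(-60 + 1/(456 - 19)) = 1/(-60 + 1/437) = 1/(-26219/437) = -437/26219 ≈ -0.016667)
v + 34 = -437/26219 + 34 = 891009/26219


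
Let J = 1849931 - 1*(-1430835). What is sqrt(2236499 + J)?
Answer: sqrt(5517265) ≈ 2348.9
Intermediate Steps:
J = 3280766 (J = 1849931 + 1430835 = 3280766)
sqrt(2236499 + J) = sqrt(2236499 + 3280766) = sqrt(5517265)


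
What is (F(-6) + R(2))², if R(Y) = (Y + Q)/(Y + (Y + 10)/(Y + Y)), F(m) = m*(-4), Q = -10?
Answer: 12544/25 ≈ 501.76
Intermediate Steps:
F(m) = -4*m
R(Y) = (-10 + Y)/(Y + (10 + Y)/(2*Y)) (R(Y) = (Y - 10)/(Y + (Y + 10)/(Y + Y)) = (-10 + Y)/(Y + (10 + Y)/((2*Y))) = (-10 + Y)/(Y + (10 + Y)*(1/(2*Y))) = (-10 + Y)/(Y + (10 + Y)/(2*Y)))
(F(-6) + R(2))² = (-4*(-6) + 2*2*(-10 + 2)/(10 + 2 + 2*2²))² = (24 + 2*2*(-8)/(10 + 2 + 2*4))² = (24 + 2*2*(-8)/(10 + 2 + 8))² = (24 + 2*2*(-8)/20)² = (24 + 2*2*(1/20)*(-8))² = (24 - 8/5)² = (112/5)² = 12544/25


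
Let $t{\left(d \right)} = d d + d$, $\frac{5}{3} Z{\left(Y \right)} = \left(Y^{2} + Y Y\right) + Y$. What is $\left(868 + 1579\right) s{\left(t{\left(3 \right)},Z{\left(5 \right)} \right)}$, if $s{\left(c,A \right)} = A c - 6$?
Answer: $954330$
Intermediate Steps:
$Z{\left(Y \right)} = \frac{3 Y}{5} + \frac{6 Y^{2}}{5}$ ($Z{\left(Y \right)} = \frac{3 \left(\left(Y^{2} + Y Y\right) + Y\right)}{5} = \frac{3 \left(\left(Y^{2} + Y^{2}\right) + Y\right)}{5} = \frac{3 \left(2 Y^{2} + Y\right)}{5} = \frac{3 \left(Y + 2 Y^{2}\right)}{5} = \frac{3 Y}{5} + \frac{6 Y^{2}}{5}$)
$t{\left(d \right)} = d + d^{2}$ ($t{\left(d \right)} = d^{2} + d = d + d^{2}$)
$s{\left(c,A \right)} = -6 + A c$
$\left(868 + 1579\right) s{\left(t{\left(3 \right)},Z{\left(5 \right)} \right)} = \left(868 + 1579\right) \left(-6 + \frac{3}{5} \cdot 5 \left(1 + 2 \cdot 5\right) 3 \left(1 + 3\right)\right) = 2447 \left(-6 + \frac{3}{5} \cdot 5 \left(1 + 10\right) 3 \cdot 4\right) = 2447 \left(-6 + \frac{3}{5} \cdot 5 \cdot 11 \cdot 12\right) = 2447 \left(-6 + 33 \cdot 12\right) = 2447 \left(-6 + 396\right) = 2447 \cdot 390 = 954330$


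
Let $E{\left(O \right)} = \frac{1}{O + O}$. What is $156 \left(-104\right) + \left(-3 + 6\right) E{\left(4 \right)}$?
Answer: $- \frac{129789}{8} \approx -16224.0$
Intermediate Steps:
$E{\left(O \right)} = \frac{1}{2 O}$
$156 \left(-104\right) + \left(-3 + 6\right) E{\left(4 \right)} = 156 \left(-104\right) + \left(-3 + 6\right) \frac{1}{2 \cdot 4} = -16224 + 3 \cdot \frac{1}{2} \cdot \frac{1}{4} = -16224 + 3 \cdot \frac{1}{8} = -16224 + \frac{3}{8} = - \frac{129789}{8}$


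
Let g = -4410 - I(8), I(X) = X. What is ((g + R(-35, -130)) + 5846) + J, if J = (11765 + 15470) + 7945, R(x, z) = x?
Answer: 36573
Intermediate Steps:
g = -4418 (g = -4410 - 1*8 = -4410 - 8 = -4418)
J = 35180 (J = 27235 + 7945 = 35180)
((g + R(-35, -130)) + 5846) + J = ((-4418 - 35) + 5846) + 35180 = (-4453 + 5846) + 35180 = 1393 + 35180 = 36573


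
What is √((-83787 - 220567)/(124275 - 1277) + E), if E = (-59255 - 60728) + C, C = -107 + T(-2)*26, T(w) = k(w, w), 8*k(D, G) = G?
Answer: I*√1816918296435678/122998 ≈ 346.55*I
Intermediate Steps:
k(D, G) = G/8
T(w) = w/8
C = -227/2 (C = -107 + ((⅛)*(-2))*26 = -107 - ¼*26 = -107 - 13/2 = -227/2 ≈ -113.50)
E = -240193/2 (E = (-59255 - 60728) - 227/2 = -119983 - 227/2 = -240193/2 ≈ -1.2010e+5)
√((-83787 - 220567)/(124275 - 1277) + E) = √((-83787 - 220567)/(124275 - 1277) - 240193/2) = √(-304354/122998 - 240193/2) = √(-304354*1/122998 - 240193/2) = √(-152177/61499 - 240193/2) = √(-14771933661/122998) = I*√1816918296435678/122998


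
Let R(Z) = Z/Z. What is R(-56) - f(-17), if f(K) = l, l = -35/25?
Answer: 12/5 ≈ 2.4000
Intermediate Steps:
R(Z) = 1
l = -7/5 (l = -35*1/25 = -7/5 ≈ -1.4000)
f(K) = -7/5
R(-56) - f(-17) = 1 - 1*(-7/5) = 1 + 7/5 = 12/5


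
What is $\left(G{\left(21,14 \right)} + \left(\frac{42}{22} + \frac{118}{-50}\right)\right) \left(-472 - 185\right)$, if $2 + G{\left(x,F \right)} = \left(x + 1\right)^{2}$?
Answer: $- \frac{87003882}{275} \approx -3.1638 \cdot 10^{5}$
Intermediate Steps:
$G{\left(x,F \right)} = -2 + \left(1 + x\right)^{2}$ ($G{\left(x,F \right)} = -2 + \left(x + 1\right)^{2} = -2 + \left(1 + x\right)^{2}$)
$\left(G{\left(21,14 \right)} + \left(\frac{42}{22} + \frac{118}{-50}\right)\right) \left(-472 - 185\right) = \left(\left(-2 + \left(1 + 21\right)^{2}\right) + \left(\frac{42}{22} + \frac{118}{-50}\right)\right) \left(-472 - 185\right) = \left(\left(-2 + 22^{2}\right) + \left(42 \cdot \frac{1}{22} + 118 \left(- \frac{1}{50}\right)\right)\right) \left(-657\right) = \left(\left(-2 + 484\right) + \left(\frac{21}{11} - \frac{59}{25}\right)\right) \left(-657\right) = \left(482 - \frac{124}{275}\right) \left(-657\right) = \frac{132426}{275} \left(-657\right) = - \frac{87003882}{275}$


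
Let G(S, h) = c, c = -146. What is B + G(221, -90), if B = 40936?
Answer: 40790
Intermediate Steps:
G(S, h) = -146
B + G(221, -90) = 40936 - 146 = 40790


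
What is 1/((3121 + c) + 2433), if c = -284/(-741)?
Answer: 741/4115798 ≈ 0.00018004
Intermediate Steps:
c = 284/741 (c = -284*(-1/741) = 284/741 ≈ 0.38327)
1/((3121 + c) + 2433) = 1/((3121 + 284/741) + 2433) = 1/(2312945/741 + 2433) = 1/(4115798/741) = 741/4115798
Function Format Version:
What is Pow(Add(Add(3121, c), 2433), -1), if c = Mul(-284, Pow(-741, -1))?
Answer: Rational(741, 4115798) ≈ 0.00018004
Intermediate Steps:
c = Rational(284, 741) (c = Mul(-284, Rational(-1, 741)) = Rational(284, 741) ≈ 0.38327)
Pow(Add(Add(3121, c), 2433), -1) = Pow(Add(Add(3121, Rational(284, 741)), 2433), -1) = Pow(Add(Rational(2312945, 741), 2433), -1) = Pow(Rational(4115798, 741), -1) = Rational(741, 4115798)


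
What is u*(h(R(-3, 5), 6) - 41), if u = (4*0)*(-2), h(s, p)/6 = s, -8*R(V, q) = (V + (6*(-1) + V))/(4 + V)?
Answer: 0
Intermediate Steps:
R(V, q) = -(-6 + 2*V)/(8*(4 + V)) (R(V, q) = -(V + (6*(-1) + V))/(8*(4 + V)) = -(V + (-6 + V))/(8*(4 + V)) = -(-6 + 2*V)/(8*(4 + V)))
h(s, p) = 6*s
u = 0 (u = 0*(-2) = 0)
u*(h(R(-3, 5), 6) - 41) = 0*(6*((3 - 1*(-3))/(4*(4 - 3))) - 41) = 0*(6*((¼)*(3 + 3)/1) - 41) = 0*(6*((¼)*1*6) - 41) = 0*(6*(3/2) - 41) = 0*(9 - 41) = 0*(-32) = 0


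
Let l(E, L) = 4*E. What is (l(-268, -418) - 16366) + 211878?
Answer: 194440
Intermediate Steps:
(l(-268, -418) - 16366) + 211878 = (4*(-268) - 16366) + 211878 = (-1072 - 16366) + 211878 = -17438 + 211878 = 194440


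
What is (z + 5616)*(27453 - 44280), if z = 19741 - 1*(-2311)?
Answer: -465569436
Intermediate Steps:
z = 22052 (z = 19741 + 2311 = 22052)
(z + 5616)*(27453 - 44280) = (22052 + 5616)*(27453 - 44280) = 27668*(-16827) = -465569436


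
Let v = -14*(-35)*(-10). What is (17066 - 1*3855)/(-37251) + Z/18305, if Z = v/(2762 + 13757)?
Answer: -114140817347/321827667687 ≈ -0.35466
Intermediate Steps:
v = -4900 (v = 490*(-10) = -4900)
Z = -4900/16519 (Z = -4900/(2762 + 13757) = -4900/16519 ≈ -0.29663)
(17066 - 1*3855)/(-37251) + Z/18305 = (17066 - 1*3855)/(-37251) - 4900/16519/18305 = (17066 - 3855)*(-1/37251) - 4900/16519*1/18305 = 13211*(-1/37251) - 140/8639437 = -13211/37251 - 140/8639437 = -114140817347/321827667687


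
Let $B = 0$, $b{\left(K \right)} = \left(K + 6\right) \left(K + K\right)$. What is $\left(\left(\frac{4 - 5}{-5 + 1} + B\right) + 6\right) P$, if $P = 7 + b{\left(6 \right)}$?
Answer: $\frac{3775}{4} \approx 943.75$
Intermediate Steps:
$b{\left(K \right)} = 2 K \left(6 + K\right)$ ($b{\left(K \right)} = \left(6 + K\right) 2 K = 2 K \left(6 + K\right)$)
$P = 151$ ($P = 7 + 2 \cdot 6 \left(6 + 6\right) = 7 + 2 \cdot 6 \cdot 12 = 7 + 144 = 151$)
$\left(\left(\frac{4 - 5}{-5 + 1} + B\right) + 6\right) P = \left(\left(\frac{4 - 5}{-5 + 1} + 0\right) + 6\right) 151 = \left(\left(- \frac{1}{-4} + 0\right) + 6\right) 151 = \left(\left(\left(-1\right) \left(- \frac{1}{4}\right) + 0\right) + 6\right) 151 = \left(\left(\frac{1}{4} + 0\right) + 6\right) 151 = \left(\frac{1}{4} + 6\right) 151 = \frac{25}{4} \cdot 151 = \frac{3775}{4}$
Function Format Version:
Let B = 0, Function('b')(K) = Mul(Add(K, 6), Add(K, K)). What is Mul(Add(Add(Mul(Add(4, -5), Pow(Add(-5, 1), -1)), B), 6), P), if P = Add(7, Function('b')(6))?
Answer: Rational(3775, 4) ≈ 943.75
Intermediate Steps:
Function('b')(K) = Mul(2, K, Add(6, K)) (Function('b')(K) = Mul(Add(6, K), Mul(2, K)) = Mul(2, K, Add(6, K)))
P = 151 (P = Add(7, Mul(2, 6, Add(6, 6))) = Add(7, Mul(2, 6, 12)) = Add(7, 144) = 151)
Mul(Add(Add(Mul(Add(4, -5), Pow(Add(-5, 1), -1)), B), 6), P) = Mul(Add(Add(Mul(Add(4, -5), Pow(Add(-5, 1), -1)), 0), 6), 151) = Mul(Add(Add(Mul(-1, Pow(-4, -1)), 0), 6), 151) = Mul(Add(Add(Mul(-1, Rational(-1, 4)), 0), 6), 151) = Mul(Add(Add(Rational(1, 4), 0), 6), 151) = Mul(Add(Rational(1, 4), 6), 151) = Mul(Rational(25, 4), 151) = Rational(3775, 4)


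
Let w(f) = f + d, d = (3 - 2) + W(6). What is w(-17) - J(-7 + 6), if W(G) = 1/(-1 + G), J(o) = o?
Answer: -74/5 ≈ -14.800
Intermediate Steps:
d = 6/5 (d = (3 - 2) + 1/(-1 + 6) = 1 + 1/5 = 6/5 ≈ 1.2000)
w(f) = 6/5 + f (w(f) = f + 6/5 = 6/5 + f)
w(-17) - J(-7 + 6) = (6/5 - 17) - (-7 + 6) = -79/5 - 1*(-1) = -79/5 + 1 = -74/5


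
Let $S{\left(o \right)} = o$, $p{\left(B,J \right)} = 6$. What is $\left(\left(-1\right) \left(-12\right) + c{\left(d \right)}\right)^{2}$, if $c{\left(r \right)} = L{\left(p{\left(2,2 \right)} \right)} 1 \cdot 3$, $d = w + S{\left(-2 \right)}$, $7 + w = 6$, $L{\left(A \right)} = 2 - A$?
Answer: $0$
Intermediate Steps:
$w = -1$ ($w = -7 + 6 = -1$)
$d = -3$ ($d = -1 - 2 = -3$)
$c{\left(r \right)} = -12$ ($c{\left(r \right)} = \left(2 - 6\right) 1 \cdot 3 = \left(-4\right) 1 \cdot 3 = \left(-4\right) 3 = -12$)
$\left(\left(-1\right) \left(-12\right) + c{\left(d \right)}\right)^{2} = \left(\left(-1\right) \left(-12\right) - 12\right)^{2} = \left(12 - 12\right)^{2} = 0^{2} = 0$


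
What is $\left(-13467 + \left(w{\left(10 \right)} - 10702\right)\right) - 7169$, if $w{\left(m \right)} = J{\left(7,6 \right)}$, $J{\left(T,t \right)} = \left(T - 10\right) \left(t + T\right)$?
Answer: $-31377$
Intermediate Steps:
$J{\left(T,t \right)} = \left(-10 + T\right) \left(T + t\right)$
$w{\left(m \right)} = -39$ ($w{\left(m \right)} = 7^{2} - 70 - 60 + 7 \cdot 6 = 49 - 70 - 60 + 42 = -39$)
$\left(-13467 + \left(w{\left(10 \right)} - 10702\right)\right) - 7169 = \left(-13467 - 10741\right) - 7169 = -24208 - 7169 = -31377$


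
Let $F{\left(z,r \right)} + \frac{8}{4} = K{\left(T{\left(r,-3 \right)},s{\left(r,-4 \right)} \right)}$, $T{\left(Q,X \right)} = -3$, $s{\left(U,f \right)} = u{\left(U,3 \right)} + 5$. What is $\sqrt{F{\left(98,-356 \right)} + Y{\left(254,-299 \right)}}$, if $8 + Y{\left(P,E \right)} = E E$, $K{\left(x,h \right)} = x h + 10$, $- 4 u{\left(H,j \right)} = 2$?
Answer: $\frac{5 \sqrt{14302}}{2} \approx 298.98$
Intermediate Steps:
$u{\left(H,j \right)} = - \frac{1}{2}$ ($u{\left(H,j \right)} = \left(- \frac{1}{4}\right) 2 = - \frac{1}{2}$)
$s{\left(U,f \right)} = \frac{9}{2}$ ($s{\left(U,f \right)} = - \frac{1}{2} + 5 = \frac{9}{2}$)
$K{\left(x,h \right)} = 10 + h x$ ($K{\left(x,h \right)} = h x + 10 = 10 + h x$)
$F{\left(z,r \right)} = - \frac{11}{2}$ ($F{\left(z,r \right)} = -2 + \left(10 + \frac{9}{2} \left(-3\right)\right) = -2 + \left(10 - \frac{27}{2}\right) = -2 - \frac{7}{2} = - \frac{11}{2}$)
$Y{\left(P,E \right)} = -8 + E^{2}$ ($Y{\left(P,E \right)} = -8 + E E = -8 + E^{2}$)
$\sqrt{F{\left(98,-356 \right)} + Y{\left(254,-299 \right)}} = \sqrt{- \frac{11}{2} - \left(8 - \left(-299\right)^{2}\right)} = \sqrt{- \frac{11}{2} + \left(-8 + 89401\right)} = \sqrt{- \frac{11}{2} + 89393} = \sqrt{\frac{178775}{2}} = \frac{5 \sqrt{14302}}{2}$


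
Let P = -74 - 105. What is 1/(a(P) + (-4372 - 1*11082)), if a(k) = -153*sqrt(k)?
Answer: I/(-15454*I + 153*sqrt(179)) ≈ -6.3592e-5 + 8.4233e-6*I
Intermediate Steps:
P = -179
1/(a(P) + (-4372 - 1*11082)) = 1/(-153*I*sqrt(179) + (-4372 - 1*11082)) = 1/(-153*I*sqrt(179) + (-4372 - 11082)) = 1/(-153*I*sqrt(179) - 15454) = 1/(-15454 - 153*I*sqrt(179))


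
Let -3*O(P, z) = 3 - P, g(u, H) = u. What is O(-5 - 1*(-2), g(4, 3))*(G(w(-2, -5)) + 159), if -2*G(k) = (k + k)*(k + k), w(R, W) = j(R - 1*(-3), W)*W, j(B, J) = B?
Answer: -218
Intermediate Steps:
O(P, z) = -1 + P/3 (O(P, z) = -(3 - P)/3 = -1 + P/3)
w(R, W) = W*(3 + R) (w(R, W) = (R - 1*(-3))*W = (R + 3)*W = (3 + R)*W = W*(3 + R))
G(k) = -2*k² (G(k) = -(k + k)*(k + k)/2 = -2*k*2*k/2 = -2*k²)
O(-5 - 1*(-2), g(4, 3))*(G(w(-2, -5)) + 159) = (-1 + (-5 - 1*(-2))/3)*(-2*25*(3 - 2)² + 159) = (-1 + (-5 + 2)/3)*(-2*(-5*1)² + 159) = (-1 + (⅓)*(-3))*(-2*(-5)² + 159) = (-1 - 1)*(-2*25 + 159) = -2*(-50 + 159) = -2*109 = -218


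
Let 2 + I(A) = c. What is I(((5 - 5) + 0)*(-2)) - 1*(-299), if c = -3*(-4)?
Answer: 309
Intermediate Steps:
c = 12
I(A) = 10 (I(A) = -2 + 12 = 10)
I(((5 - 5) + 0)*(-2)) - 1*(-299) = 10 - 1*(-299) = 10 + 299 = 309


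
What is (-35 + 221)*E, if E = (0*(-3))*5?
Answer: 0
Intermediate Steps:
E = 0 (E = 0*5 = 0)
(-35 + 221)*E = (-35 + 221)*0 = 186*0 = 0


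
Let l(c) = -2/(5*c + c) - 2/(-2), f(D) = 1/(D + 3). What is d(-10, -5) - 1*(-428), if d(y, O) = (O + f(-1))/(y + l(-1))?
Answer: 22283/52 ≈ 428.52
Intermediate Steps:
f(D) = 1/(3 + D)
l(c) = 1 - 1/(3*c) (l(c) = -2*1/(6*c) - 2*(-½) = -1/(3*c) + 1 = 1 - 1/(3*c))
d(y, O) = (½ + O)/(4/3 + y) (d(y, O) = (O + 1/(3 - 1))/(y + (-⅓ - 1)/(-1)) = (O + 1/2)/(y - 1*(-4/3)) = (O + ½)/(y + 4/3) = (½ + O)/(4/3 + y))
d(-10, -5) - 1*(-428) = 3*(1 + 2*(-5))/(2*(4 + 3*(-10))) - 1*(-428) = 3*(1 - 10)/(2*(4 - 30)) + 428 = (3/2)*(-9)/(-26) + 428 = (3/2)*(-1/26)*(-9) + 428 = 27/52 + 428 = 22283/52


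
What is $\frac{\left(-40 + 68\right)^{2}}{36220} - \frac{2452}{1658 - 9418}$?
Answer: $\frac{1186191}{3513340} \approx 0.33763$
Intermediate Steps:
$\frac{\left(-40 + 68\right)^{2}}{36220} - \frac{2452}{1658 - 9418} = 28^{2} \cdot \frac{1}{36220} - \frac{2452}{1658 - 9418} = 784 \cdot \frac{1}{36220} - \frac{2452}{-7760} = \frac{196}{9055} - - \frac{613}{1940} = \frac{196}{9055} + \frac{613}{1940} = \frac{1186191}{3513340}$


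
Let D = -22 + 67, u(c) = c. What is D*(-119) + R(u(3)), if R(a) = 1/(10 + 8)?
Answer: -96389/18 ≈ -5354.9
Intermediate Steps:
R(a) = 1/18
D = 45
D*(-119) + R(u(3)) = 45*(-119) + 1/18 = -5355 + 1/18 = -96389/18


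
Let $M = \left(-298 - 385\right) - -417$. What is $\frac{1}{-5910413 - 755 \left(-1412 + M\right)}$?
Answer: $- \frac{1}{4643523} \approx -2.1535 \cdot 10^{-7}$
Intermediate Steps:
$M = -266$ ($M = \left(-298 - 385\right) + 417 = -683 + 417 = -266$)
$\frac{1}{-5910413 - 755 \left(-1412 + M\right)} = \frac{1}{-5910413 - 755 \left(-1412 - 266\right)} = \frac{1}{-5910413 - -1266890} = \frac{1}{-5910413 + 1266890} = \frac{1}{-4643523} = - \frac{1}{4643523}$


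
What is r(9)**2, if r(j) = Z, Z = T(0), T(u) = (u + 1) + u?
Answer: 1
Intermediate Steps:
T(u) = 1 + 2*u (T(u) = (1 + u) + u = 1 + 2*u)
Z = 1 (Z = 1 + 2*0 = 1 + 0 = 1)
r(j) = 1
r(9)**2 = 1**2 = 1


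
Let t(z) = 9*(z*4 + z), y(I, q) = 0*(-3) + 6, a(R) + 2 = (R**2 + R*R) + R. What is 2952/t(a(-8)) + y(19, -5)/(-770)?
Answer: 12451/22715 ≈ 0.54814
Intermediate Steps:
a(R) = -2 + R + 2*R**2 (a(R) = -2 + ((R**2 + R*R) + R) = -2 + ((R**2 + R**2) + R) = -2 + (2*R**2 + R) = -2 + (R + 2*R**2) = -2 + R + 2*R**2)
y(I, q) = 6 (y(I, q) = 0 + 6 = 6)
t(z) = 45*z (t(z) = 9*(4*z + z) = 9*(5*z) = 45*z)
2952/t(a(-8)) + y(19, -5)/(-770) = 2952/((45*(-2 - 8 + 2*(-8)**2))) + 6/(-770) = 2952/((45*(-2 - 8 + 2*64))) + 6*(-1/770) = 2952/((45*(-2 - 8 + 128))) - 3/385 = 2952/((45*118)) - 3/385 = 2952/5310 - 3/385 = 2952*(1/5310) - 3/385 = 164/295 - 3/385 = 12451/22715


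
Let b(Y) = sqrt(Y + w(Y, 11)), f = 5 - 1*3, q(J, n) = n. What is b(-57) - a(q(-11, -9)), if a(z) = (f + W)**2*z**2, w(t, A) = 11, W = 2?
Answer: -1296 + I*sqrt(46) ≈ -1296.0 + 6.7823*I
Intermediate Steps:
f = 2 (f = 5 - 3 = 2)
a(z) = 16*z**2 (a(z) = (2 + 2)**2*z**2 = 4**2*z**2 = 16*z**2)
b(Y) = sqrt(11 + Y) (b(Y) = sqrt(Y + 11) = sqrt(11 + Y))
b(-57) - a(q(-11, -9)) = sqrt(11 - 57) - 16*(-9)**2 = sqrt(-46) - 16*81 = I*sqrt(46) - 1*1296 = I*sqrt(46) - 1296 = -1296 + I*sqrt(46)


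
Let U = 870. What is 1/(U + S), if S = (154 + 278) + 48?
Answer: 1/1350 ≈ 0.00074074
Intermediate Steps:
S = 480 (S = 432 + 48 = 480)
1/(U + S) = 1/(870 + 480) = 1/1350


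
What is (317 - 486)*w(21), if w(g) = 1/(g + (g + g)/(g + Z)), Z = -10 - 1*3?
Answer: -676/105 ≈ -6.4381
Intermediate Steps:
Z = -13 (Z = -10 - 3 = -13)
w(g) = 1/(g + 2*g/(-13 + g)) (w(g) = 1/(g + (g + g)/(g - 13)) = 1/(g + (2*g)/(-13 + g)) = 1/(g + 2*g/(-13 + g)))
(317 - 486)*w(21) = (317 - 486)*((-13 + 21)/(21*(-11 + 21))) = -169*8/(21*10) = -169*4/105 = -676/105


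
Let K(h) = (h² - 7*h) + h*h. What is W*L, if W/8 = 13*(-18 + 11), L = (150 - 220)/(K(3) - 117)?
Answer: -1274/3 ≈ -424.67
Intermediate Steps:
K(h) = -7*h + 2*h² (K(h) = (h² - 7*h) + h² = -7*h + 2*h²)
L = 7/12 (L = (150 - 220)/(3*(-7 + 2*3) - 117) = -70/(3*(-7 + 6) - 117) = -70/(3*(-1) - 117) = -70/(-3 - 117) = -70/(-120) = -70*(-1/120) = 7/12 ≈ 0.58333)
W = -728 (W = 8*(13*(-18 + 11)) = 8*(13*(-7)) = 8*(-91) = -728)
W*L = -728*7/12 = -1274/3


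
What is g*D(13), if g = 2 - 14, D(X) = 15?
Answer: -180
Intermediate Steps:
g = -12
g*D(13) = -12*15 = -180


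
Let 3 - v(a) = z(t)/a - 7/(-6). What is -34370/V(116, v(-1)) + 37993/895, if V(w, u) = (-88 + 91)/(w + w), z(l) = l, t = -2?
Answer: -7136472821/2685 ≈ -2.6579e+6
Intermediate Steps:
v(a) = 11/6 + 2/a (v(a) = 3 - (-2/a - 7/(-6)) = 3 - (-2/a - 7*(-⅙)) = 3 - (-2/a + 7/6) = 3 - (7/6 - 2/a) = 3 + (-7/6 + 2/a) = 11/6 + 2/a)
V(w, u) = 3/(2*w) (V(w, u) = 3/((2*w)) = 3*(1/(2*w)) = 3/(2*w))
-34370/V(116, v(-1)) + 37993/895 = -34370/((3/2)/116) + 37993/895 = -34370/((3/2)*(1/116)) + 37993*(1/895) = -34370/3/232 + 37993/895 = -34370*232/3 + 37993/895 = -7973840/3 + 37993/895 = -7136472821/2685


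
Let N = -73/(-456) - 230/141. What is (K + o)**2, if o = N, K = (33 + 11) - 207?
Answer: 12425237253025/459330624 ≈ 27051.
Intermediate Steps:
N = -31529/21432 (N = -73*(-1/456) - 230*1/141 = 73/456 - 230/141 = -31529/21432 ≈ -1.4711)
K = -163 (K = 44 - 207 = -163)
o = -31529/21432 ≈ -1.4711
(K + o)**2 = (-163 - 31529/21432)**2 = (-3524945/21432)**2 = 12425237253025/459330624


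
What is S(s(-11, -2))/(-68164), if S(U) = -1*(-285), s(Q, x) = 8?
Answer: -285/68164 ≈ -0.0041811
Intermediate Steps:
S(U) = 285
S(s(-11, -2))/(-68164) = 285/(-68164) = 285*(-1/68164) = -285/68164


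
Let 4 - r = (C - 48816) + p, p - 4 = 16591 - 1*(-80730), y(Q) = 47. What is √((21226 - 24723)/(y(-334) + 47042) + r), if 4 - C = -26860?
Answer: I*√3549054338/217 ≈ 274.53*I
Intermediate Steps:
p = 97325 (p = 4 + (16591 - 1*(-80730)) = 4 + (16591 + 80730) = 4 + 97321 = 97325)
C = 26864 (C = 4 - 1*(-26860) = 4 + 26860 = 26864)
r = -75369 (r = 4 - ((26864 - 48816) + 97325) = 4 - (-21952 + 97325) = 4 - 1*75373 = 4 - 75373 = -75369)
√((21226 - 24723)/(y(-334) + 47042) + r) = √((21226 - 24723)/(47 + 47042) - 75369) = √(-3497/47089 - 75369) = √(-3549054338/47089) = I*√3549054338/217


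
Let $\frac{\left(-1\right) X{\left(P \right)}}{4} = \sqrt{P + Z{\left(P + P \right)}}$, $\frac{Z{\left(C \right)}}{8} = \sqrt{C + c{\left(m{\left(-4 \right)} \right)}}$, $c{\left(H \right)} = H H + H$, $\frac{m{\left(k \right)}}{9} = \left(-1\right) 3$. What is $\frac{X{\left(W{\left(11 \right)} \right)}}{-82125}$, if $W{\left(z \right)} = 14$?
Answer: $\frac{4 \sqrt{14 + 8 \sqrt{730}}}{82125} \approx 0.0007389$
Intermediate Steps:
$m{\left(k \right)} = -27$ ($m{\left(k \right)} = 9 \left(\left(-1\right) 3\right) = 9 \left(-3\right) = -27$)
$c{\left(H \right)} = H + H^{2}$ ($c{\left(H \right)} = H^{2} + H = H + H^{2}$)
$Z{\left(C \right)} = 8 \sqrt{702 + C}$ ($Z{\left(C \right)} = 8 \sqrt{C - 27 \left(1 - 27\right)} = 8 \sqrt{C - -702} = 8 \sqrt{C + 702} = 8 \sqrt{702 + C}$)
$X{\left(P \right)} = - 4 \sqrt{P + 8 \sqrt{702 + 2 P}}$ ($X{\left(P \right)} = - 4 \sqrt{P + 8 \sqrt{702 + \left(P + P\right)}} = - 4 \sqrt{P + 8 \sqrt{702 + 2 P}}$)
$\frac{X{\left(W{\left(11 \right)} \right)}}{-82125} = \frac{\left(-4\right) \sqrt{14 + 8 \sqrt{2} \sqrt{351 + 14}}}{-82125} = - 4 \sqrt{14 + 8 \sqrt{2} \sqrt{365}} \left(- \frac{1}{82125}\right) = - 4 \sqrt{14 + 8 \sqrt{730}} \left(- \frac{1}{82125}\right) = \frac{4 \sqrt{14 + 8 \sqrt{730}}}{82125}$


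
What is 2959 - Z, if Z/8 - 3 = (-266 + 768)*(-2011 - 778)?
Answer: 11203559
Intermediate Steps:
Z = -11200600 (Z = 24 + 8*((-266 + 768)*(-2011 - 778)) = 24 + 8*(502*(-2789)) = 24 + 8*(-1400078) = 24 - 11200624 = -11200600)
2959 - Z = 2959 - 1*(-11200600) = 2959 + 11200600 = 11203559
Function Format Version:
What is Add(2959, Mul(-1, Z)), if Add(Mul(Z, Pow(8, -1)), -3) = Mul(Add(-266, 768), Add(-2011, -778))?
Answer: 11203559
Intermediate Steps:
Z = -11200600 (Z = Add(24, Mul(8, Mul(Add(-266, 768), Add(-2011, -778)))) = Add(24, Mul(8, Mul(502, -2789))) = Add(24, Mul(8, -1400078)) = Add(24, -11200624) = -11200600)
Add(2959, Mul(-1, Z)) = Add(2959, Mul(-1, -11200600)) = Add(2959, 11200600) = 11203559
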